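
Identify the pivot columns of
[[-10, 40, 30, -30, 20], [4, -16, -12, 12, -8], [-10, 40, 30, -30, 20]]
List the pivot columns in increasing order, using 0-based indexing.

0

Multiply ρ1 by -1/10.
  [   1   -4   -3    3  -2 ]
  [   4  -16  -12   12  -8 ]
  [ -10   40   30  -30  20 ]
Subtract 4 times ρ1 from ρ2.
  [   1  -4  -3    3  -2 ]
  [   0   0   0    0   0 ]
  [ -10  40  30  -30  20 ]
Add 10 times ρ1 to ρ3.
  [ 1  -4  -3  3  -2 ]
  [ 0   0   0  0   0 ]
  [ 0   0   0  0   0 ]
Pivot columns are the columns containing a leading 1.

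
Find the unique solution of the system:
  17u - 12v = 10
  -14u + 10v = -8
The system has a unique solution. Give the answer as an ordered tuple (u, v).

Form the augmented matrix and row-reduce:
  [  17  -12  |  10 ]
  [ -14   10  |  -8 ]
R1 := 1/17·R1
  [   1  -12/17  |  10/17 ]
  [ -14      10  |     -8 ]
R2 := R2 + 14·R1
  [ 1  -12/17  |  10/17 ]
  [ 0    2/17  |   4/17 ]
R2 := 17/2·R2
  [ 1  -12/17  |  10/17 ]
  [ 0       1  |      2 ]
R1 := R1 + 12/17·R2
  [ 1  0  |  2 ]
  [ 0  1  |  2 ]
Reading off the last column: u = 2, v = 2.

(2, 2)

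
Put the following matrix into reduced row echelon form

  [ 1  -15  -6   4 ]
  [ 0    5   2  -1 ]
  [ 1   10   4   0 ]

[[1, 0, 0, 0], [0, 1, 2/5, 0], [0, 0, 0, 1]]

ρ3 → ρ3 − ρ1
  [ 1  -15  -6   4 ]
  [ 0    5   2  -1 ]
  [ 0   25  10  -4 ]
ρ2 → 1/5·ρ2
  [ 1  -15   -6     4 ]
  [ 0    1  2/5  -1/5 ]
  [ 0   25   10    -4 ]
ρ3 → ρ3 − 25·ρ2
  [ 1  -15   -6     4 ]
  [ 0    1  2/5  -1/5 ]
  [ 0    0    0     1 ]
ρ2 → ρ2 + 1/5·ρ3
  [ 1  -15   -6  4 ]
  [ 0    1  2/5  0 ]
  [ 0    0    0  1 ]
ρ1 → ρ1 − 4·ρ3
  [ 1  -15   -6  0 ]
  [ 0    1  2/5  0 ]
  [ 0    0    0  1 ]
ρ1 → ρ1 + 15·ρ2
  [ 1  0    0  0 ]
  [ 0  1  2/5  0 ]
  [ 0  0    0  1 ]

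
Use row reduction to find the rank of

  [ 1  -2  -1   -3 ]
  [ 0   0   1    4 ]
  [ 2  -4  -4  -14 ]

ρ3 := ρ3 − 2·ρ1
  [ 1  -2  -1  -3 ]
  [ 0   0   1   4 ]
  [ 0   0  -2  -8 ]
ρ3 := ρ3 + 2·ρ2
  [ 1  -2  -1  -3 ]
  [ 0   0   1   4 ]
  [ 0   0   0   0 ]
ρ1 := ρ1 + ρ2
  [ 1  -2  0  1 ]
  [ 0   0  1  4 ]
  [ 0   0  0  0 ]
The reduced form has 2 nonzero rows.

rank = 2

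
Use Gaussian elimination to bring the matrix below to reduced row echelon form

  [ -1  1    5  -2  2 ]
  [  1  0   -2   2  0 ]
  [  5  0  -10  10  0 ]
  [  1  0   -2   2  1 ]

[[1, 0, -2, 2, 0], [0, 1, 3, 0, 0], [0, 0, 0, 0, 1], [0, 0, 0, 0, 0]]

Multiply R1 by -1.
Subtract R1 from R2.
Subtract 5 times R1 from R3.
Subtract R1 from R4.
Subtract 5 times R2 from R3.
Subtract R2 from R4.
Swap R3 and R4.
Subtract 2 times R3 from R2.
Add 2 times R3 to R1.
Add R2 to R1.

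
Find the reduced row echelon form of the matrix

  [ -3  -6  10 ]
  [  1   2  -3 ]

R1 := -1/3·R1
R2 := R2 − R1
R2 := 3·R2
R1 := R1 + 10/3·R2

[[1, 2, 0], [0, 0, 1]]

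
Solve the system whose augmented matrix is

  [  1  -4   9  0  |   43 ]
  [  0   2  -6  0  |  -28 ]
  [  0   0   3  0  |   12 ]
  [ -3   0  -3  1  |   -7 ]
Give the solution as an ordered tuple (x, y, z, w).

R4 -> R4 + 3·R1
  [ 1   -4   9  0  |   43 ]
  [ 0    2  -6  0  |  -28 ]
  [ 0    0   3  0  |   12 ]
  [ 0  -12  24  1  |  122 ]
R2 -> 1/2·R2
  [ 1   -4   9  0  |   43 ]
  [ 0    1  -3  0  |  -14 ]
  [ 0    0   3  0  |   12 ]
  [ 0  -12  24  1  |  122 ]
R4 -> R4 + 12·R2
  [ 1  -4    9  0  |   43 ]
  [ 0   1   -3  0  |  -14 ]
  [ 0   0    3  0  |   12 ]
  [ 0   0  -12  1  |  -46 ]
R3 -> 1/3·R3
  [ 1  -4    9  0  |   43 ]
  [ 0   1   -3  0  |  -14 ]
  [ 0   0    1  0  |    4 ]
  [ 0   0  -12  1  |  -46 ]
R4 -> R4 + 12·R3
  [ 1  -4   9  0  |   43 ]
  [ 0   1  -3  0  |  -14 ]
  [ 0   0   1  0  |    4 ]
  [ 0   0   0  1  |    2 ]
R2 -> R2 + 3·R3
  [ 1  -4  9  0  |  43 ]
  [ 0   1  0  0  |  -2 ]
  [ 0   0  1  0  |   4 ]
  [ 0   0  0  1  |   2 ]
R1 -> R1 − 9·R3
  [ 1  -4  0  0  |   7 ]
  [ 0   1  0  0  |  -2 ]
  [ 0   0  1  0  |   4 ]
  [ 0   0  0  1  |   2 ]
R1 -> R1 + 4·R2
  [ 1  0  0  0  |  -1 ]
  [ 0  1  0  0  |  -2 ]
  [ 0  0  1  0  |   4 ]
  [ 0  0  0  1  |   2 ]
Reading off the last column: x = -1, y = -2, z = 4, w = 2.

(-1, -2, 4, 2)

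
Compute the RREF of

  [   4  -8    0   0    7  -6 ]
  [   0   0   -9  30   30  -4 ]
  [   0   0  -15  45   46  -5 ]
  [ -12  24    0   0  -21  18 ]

[[1, -2, 0, 0, 7/4, -3/2], [0, 0, 1, 0, -2/3, -2/3], [0, 0, 0, 1, 4/5, -1/3], [0, 0, 0, 0, 0, 0]]

R1 -> 1/4·R1
R4 -> R4 + 12·R1
R2 -> -1/9·R2
R3 -> R3 + 15·R2
R3 -> -1/5·R3
R2 -> R2 + 10/3·R3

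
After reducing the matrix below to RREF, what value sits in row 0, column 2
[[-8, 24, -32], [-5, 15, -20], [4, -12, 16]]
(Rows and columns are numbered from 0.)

R1 → -1/8·R1
  [  1   -3    4 ]
  [ -5   15  -20 ]
  [  4  -12   16 ]
R2 → R2 + 5·R1
  [ 1   -3   4 ]
  [ 0    0   0 ]
  [ 4  -12  16 ]
R3 → R3 − 4·R1
  [ 1  -3  4 ]
  [ 0   0  0 ]
  [ 0   0  0 ]

4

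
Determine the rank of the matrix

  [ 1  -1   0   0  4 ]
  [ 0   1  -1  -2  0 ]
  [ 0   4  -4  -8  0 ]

rank = 2

r3 := r3 − 4·r2
  [ 1  -1   0   0  4 ]
  [ 0   1  -1  -2  0 ]
  [ 0   0   0   0  0 ]
r1 := r1 + r2
  [ 1  0  -1  -2  4 ]
  [ 0  1  -1  -2  0 ]
  [ 0  0   0   0  0 ]
The reduced form has 2 nonzero rows.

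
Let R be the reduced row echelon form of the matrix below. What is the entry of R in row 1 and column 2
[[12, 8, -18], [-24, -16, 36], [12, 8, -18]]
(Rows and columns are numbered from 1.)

r1 → 1/12·r1
r2 → r2 + 24·r1
r3 → r3 − 12·r1

2/3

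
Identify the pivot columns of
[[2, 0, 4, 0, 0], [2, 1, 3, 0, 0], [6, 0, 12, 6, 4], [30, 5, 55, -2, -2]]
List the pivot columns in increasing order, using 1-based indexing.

R1 -> 1/2·R1
  [  1  0   2   0   0 ]
  [  2  1   3   0   0 ]
  [  6  0  12   6   4 ]
  [ 30  5  55  -2  -2 ]
R2 -> R2 − 2·R1
  [  1  0   2   0   0 ]
  [  0  1  -1   0   0 ]
  [  6  0  12   6   4 ]
  [ 30  5  55  -2  -2 ]
R3 -> R3 − 6·R1
  [  1  0   2   0   0 ]
  [  0  1  -1   0   0 ]
  [  0  0   0   6   4 ]
  [ 30  5  55  -2  -2 ]
R4 -> R4 − 30·R1
  [ 1  0   2   0   0 ]
  [ 0  1  -1   0   0 ]
  [ 0  0   0   6   4 ]
  [ 0  5  -5  -2  -2 ]
R4 -> R4 − 5·R2
  [ 1  0   2   0   0 ]
  [ 0  1  -1   0   0 ]
  [ 0  0   0   6   4 ]
  [ 0  0   0  -2  -2 ]
R3 -> 1/6·R3
  [ 1  0   2   0    0 ]
  [ 0  1  -1   0    0 ]
  [ 0  0   0   1  2/3 ]
  [ 0  0   0  -2   -2 ]
R4 -> R4 + 2·R3
  [ 1  0   2  0     0 ]
  [ 0  1  -1  0     0 ]
  [ 0  0   0  1   2/3 ]
  [ 0  0   0  0  -2/3 ]
R4 -> -3/2·R4
  [ 1  0   2  0    0 ]
  [ 0  1  -1  0    0 ]
  [ 0  0   0  1  2/3 ]
  [ 0  0   0  0    1 ]
R3 -> R3 − 2/3·R4
  [ 1  0   2  0  0 ]
  [ 0  1  -1  0  0 ]
  [ 0  0   0  1  0 ]
  [ 0  0   0  0  1 ]
Pivot columns are the columns containing a leading 1.

1, 2, 4, 5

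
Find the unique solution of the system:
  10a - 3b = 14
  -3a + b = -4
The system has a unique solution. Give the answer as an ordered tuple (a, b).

Form the augmented matrix and row-reduce:
  [ 10  -3  |  14 ]
  [ -3   1  |  -4 ]
Multiply R1 by 1/10.
  [  1  -3/10  |  7/5 ]
  [ -3      1  |   -4 ]
Add 3 times R1 to R2.
  [ 1  -3/10  |  7/5 ]
  [ 0   1/10  |  1/5 ]
Multiply R2 by 10.
  [ 1  -3/10  |  7/5 ]
  [ 0      1  |    2 ]
Add 3/10 times R2 to R1.
  [ 1  0  |  2 ]
  [ 0  1  |  2 ]
Reading off the last column: a = 2, b = 2.

(2, 2)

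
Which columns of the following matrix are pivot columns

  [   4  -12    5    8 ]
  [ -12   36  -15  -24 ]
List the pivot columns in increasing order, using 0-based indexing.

Multiply r1 by 1/4.
Add 12 times r1 to r2.
Pivot columns are the columns containing a leading 1.

0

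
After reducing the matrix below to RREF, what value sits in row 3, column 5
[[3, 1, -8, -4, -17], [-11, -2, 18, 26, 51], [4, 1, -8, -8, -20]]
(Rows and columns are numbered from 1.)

Multiply R1 by 1/3.
  [   1  1/3  -8/3  -4/3  -17/3 ]
  [ -11   -2    18    26     51 ]
  [   4    1    -8    -8    -20 ]
Add 11 times R1 to R2.
  [ 1  1/3   -8/3  -4/3  -17/3 ]
  [ 0  5/3  -34/3  34/3  -34/3 ]
  [ 4    1     -8    -8    -20 ]
Subtract 4 times R1 from R3.
  [ 1   1/3   -8/3  -4/3  -17/3 ]
  [ 0   5/3  -34/3  34/3  -34/3 ]
  [ 0  -1/3    8/3  -8/3    8/3 ]
Multiply R2 by 3/5.
  [ 1   1/3   -8/3  -4/3  -17/3 ]
  [ 0     1  -34/5  34/5  -34/5 ]
  [ 0  -1/3    8/3  -8/3    8/3 ]
Add 1/3 times R2 to R3.
  [ 1  1/3   -8/3  -4/3  -17/3 ]
  [ 0    1  -34/5  34/5  -34/5 ]
  [ 0    0    2/5  -2/5    2/5 ]
Multiply R3 by 5/2.
  [ 1  1/3   -8/3  -4/3  -17/3 ]
  [ 0    1  -34/5  34/5  -34/5 ]
  [ 0    0      1    -1      1 ]
Add 34/5 times R3 to R2.
  [ 1  1/3  -8/3  -4/3  -17/3 ]
  [ 0    1     0     0      0 ]
  [ 0    0     1    -1      1 ]
Add 8/3 times R3 to R1.
  [ 1  1/3  0  -4  -3 ]
  [ 0    1  0   0   0 ]
  [ 0    0  1  -1   1 ]
Subtract 1/3 times R2 from R1.
  [ 1  0  0  -4  -3 ]
  [ 0  1  0   0   0 ]
  [ 0  0  1  -1   1 ]

1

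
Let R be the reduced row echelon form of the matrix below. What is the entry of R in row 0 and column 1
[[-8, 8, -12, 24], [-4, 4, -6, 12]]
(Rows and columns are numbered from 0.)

-1

r1 → -1/8·r1
  [  1  -1  3/2  -3 ]
  [ -4   4   -6  12 ]
r2 → r2 + 4·r1
  [ 1  -1  3/2  -3 ]
  [ 0   0    0   0 ]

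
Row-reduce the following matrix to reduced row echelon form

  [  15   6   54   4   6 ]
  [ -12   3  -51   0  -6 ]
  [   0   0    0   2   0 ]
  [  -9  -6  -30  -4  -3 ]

[[1, 0, 4, 0, 0], [0, 1, -1, 0, 0], [0, 0, 0, 1, 0], [0, 0, 0, 0, 1]]

Multiply r1 by 1/15.
  [   1  2/5  18/5  4/15  2/5 ]
  [ -12    3   -51     0   -6 ]
  [   0    0     0     2    0 ]
  [  -9   -6   -30    -4   -3 ]
Add 12 times r1 to r2.
  [  1   2/5   18/5  4/15   2/5 ]
  [  0  39/5  -39/5  16/5  -6/5 ]
  [  0     0      0     2     0 ]
  [ -9    -6    -30    -4    -3 ]
Add 9 times r1 to r4.
  [ 1    2/5   18/5  4/15   2/5 ]
  [ 0   39/5  -39/5  16/5  -6/5 ]
  [ 0      0      0     2     0 ]
  [ 0  -12/5   12/5  -8/5   3/5 ]
Multiply r2 by 5/39.
  [ 1    2/5  18/5   4/15    2/5 ]
  [ 0      1    -1  16/39  -2/13 ]
  [ 0      0     0      2      0 ]
  [ 0  -12/5  12/5   -8/5    3/5 ]
Add 12/5 times r2 to r4.
  [ 1  2/5  18/5   4/15    2/5 ]
  [ 0    1    -1  16/39  -2/13 ]
  [ 0    0     0      2      0 ]
  [ 0    0     0  -8/13   3/13 ]
Multiply r3 by 1/2.
  [ 1  2/5  18/5   4/15    2/5 ]
  [ 0    1    -1  16/39  -2/13 ]
  [ 0    0     0      1      0 ]
  [ 0    0     0  -8/13   3/13 ]
Add 8/13 times r3 to r4.
  [ 1  2/5  18/5   4/15    2/5 ]
  [ 0    1    -1  16/39  -2/13 ]
  [ 0    0     0      1      0 ]
  [ 0    0     0      0   3/13 ]
Multiply r4 by 13/3.
  [ 1  2/5  18/5   4/15    2/5 ]
  [ 0    1    -1  16/39  -2/13 ]
  [ 0    0     0      1      0 ]
  [ 0    0     0      0      1 ]
Add 2/13 times r4 to r2.
  [ 1  2/5  18/5   4/15  2/5 ]
  [ 0    1    -1  16/39    0 ]
  [ 0    0     0      1    0 ]
  [ 0    0     0      0    1 ]
Subtract 2/5 times r4 from r1.
  [ 1  2/5  18/5   4/15  0 ]
  [ 0    1    -1  16/39  0 ]
  [ 0    0     0      1  0 ]
  [ 0    0     0      0  1 ]
Subtract 16/39 times r3 from r2.
  [ 1  2/5  18/5  4/15  0 ]
  [ 0    1    -1     0  0 ]
  [ 0    0     0     1  0 ]
  [ 0    0     0     0  1 ]
Subtract 4/15 times r3 from r1.
  [ 1  2/5  18/5  0  0 ]
  [ 0    1    -1  0  0 ]
  [ 0    0     0  1  0 ]
  [ 0    0     0  0  1 ]
Subtract 2/5 times r2 from r1.
  [ 1  0   4  0  0 ]
  [ 0  1  -1  0  0 ]
  [ 0  0   0  1  0 ]
  [ 0  0   0  0  1 ]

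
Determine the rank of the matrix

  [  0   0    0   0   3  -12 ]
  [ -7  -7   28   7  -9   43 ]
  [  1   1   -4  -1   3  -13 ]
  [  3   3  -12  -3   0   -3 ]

R1 ↔ R2
  [ -7  -7   28   7  -9   43 ]
  [  0   0    0   0   3  -12 ]
  [  1   1   -4  -1   3  -13 ]
  [  3   3  -12  -3   0   -3 ]
R1 → -1/7·R1
  [ 1  1   -4  -1  9/7  -43/7 ]
  [ 0  0    0   0    3    -12 ]
  [ 1  1   -4  -1    3    -13 ]
  [ 3  3  -12  -3    0     -3 ]
R3 → R3 − R1
  [ 1  1   -4  -1   9/7  -43/7 ]
  [ 0  0    0   0     3    -12 ]
  [ 0  0    0   0  12/7  -48/7 ]
  [ 3  3  -12  -3     0     -3 ]
R4 → R4 − 3·R1
  [ 1  1  -4  -1    9/7  -43/7 ]
  [ 0  0   0   0      3    -12 ]
  [ 0  0   0   0   12/7  -48/7 ]
  [ 0  0   0   0  -27/7  108/7 ]
R2 → 1/3·R2
  [ 1  1  -4  -1    9/7  -43/7 ]
  [ 0  0   0   0      1     -4 ]
  [ 0  0   0   0   12/7  -48/7 ]
  [ 0  0   0   0  -27/7  108/7 ]
R3 → R3 − 12/7·R2
  [ 1  1  -4  -1    9/7  -43/7 ]
  [ 0  0   0   0      1     -4 ]
  [ 0  0   0   0      0      0 ]
  [ 0  0   0   0  -27/7  108/7 ]
R4 → R4 + 27/7·R2
  [ 1  1  -4  -1  9/7  -43/7 ]
  [ 0  0   0   0    1     -4 ]
  [ 0  0   0   0    0      0 ]
  [ 0  0   0   0    0      0 ]
R1 → R1 − 9/7·R2
  [ 1  1  -4  -1  0  -1 ]
  [ 0  0   0   0  1  -4 ]
  [ 0  0   0   0  0   0 ]
  [ 0  0   0   0  0   0 ]
The reduced form has 2 nonzero rows.

rank = 2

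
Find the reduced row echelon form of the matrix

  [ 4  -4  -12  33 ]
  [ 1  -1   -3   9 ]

R1 ← 1/4·R1
  [ 1  -1  -3  33/4 ]
  [ 1  -1  -3     9 ]
R2 ← R2 − R1
  [ 1  -1  -3  33/4 ]
  [ 0   0   0   3/4 ]
R2 ← 4/3·R2
  [ 1  -1  -3  33/4 ]
  [ 0   0   0     1 ]
R1 ← R1 − 33/4·R2
  [ 1  -1  -3  0 ]
  [ 0   0   0  1 ]

[[1, -1, -3, 0], [0, 0, 0, 1]]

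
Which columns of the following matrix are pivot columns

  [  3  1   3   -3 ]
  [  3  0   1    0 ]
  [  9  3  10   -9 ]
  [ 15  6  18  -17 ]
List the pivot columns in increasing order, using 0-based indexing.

R1 → 1/3·R1
  [  1  1/3   1   -1 ]
  [  3    0   1    0 ]
  [  9    3  10   -9 ]
  [ 15    6  18  -17 ]
R2 → R2 − 3·R1
  [  1  1/3   1   -1 ]
  [  0   -1  -2    3 ]
  [  9    3  10   -9 ]
  [ 15    6  18  -17 ]
R3 → R3 − 9·R1
  [  1  1/3   1   -1 ]
  [  0   -1  -2    3 ]
  [  0    0   1    0 ]
  [ 15    6  18  -17 ]
R4 → R4 − 15·R1
  [ 1  1/3   1  -1 ]
  [ 0   -1  -2   3 ]
  [ 0    0   1   0 ]
  [ 0    1   3  -2 ]
R2 → -1·R2
  [ 1  1/3  1  -1 ]
  [ 0    1  2  -3 ]
  [ 0    0  1   0 ]
  [ 0    1  3  -2 ]
R4 → R4 − R2
  [ 1  1/3  1  -1 ]
  [ 0    1  2  -3 ]
  [ 0    0  1   0 ]
  [ 0    0  1   1 ]
R4 → R4 − R3
  [ 1  1/3  1  -1 ]
  [ 0    1  2  -3 ]
  [ 0    0  1   0 ]
  [ 0    0  0   1 ]
R2 → R2 + 3·R4
  [ 1  1/3  1  -1 ]
  [ 0    1  2   0 ]
  [ 0    0  1   0 ]
  [ 0    0  0   1 ]
R1 → R1 + R4
  [ 1  1/3  1  0 ]
  [ 0    1  2  0 ]
  [ 0    0  1  0 ]
  [ 0    0  0  1 ]
R2 → R2 − 2·R3
  [ 1  1/3  1  0 ]
  [ 0    1  0  0 ]
  [ 0    0  1  0 ]
  [ 0    0  0  1 ]
R1 → R1 − R3
  [ 1  1/3  0  0 ]
  [ 0    1  0  0 ]
  [ 0    0  1  0 ]
  [ 0    0  0  1 ]
R1 → R1 − 1/3·R2
  [ 1  0  0  0 ]
  [ 0  1  0  0 ]
  [ 0  0  1  0 ]
  [ 0  0  0  1 ]
Pivot columns are the columns containing a leading 1.

0, 1, 2, 3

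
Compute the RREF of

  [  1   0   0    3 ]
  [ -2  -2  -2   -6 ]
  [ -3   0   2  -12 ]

Add 2 times R1 to R2.
  [  1   0   0    3 ]
  [  0  -2  -2    0 ]
  [ -3   0   2  -12 ]
Add 3 times R1 to R3.
  [ 1   0   0   3 ]
  [ 0  -2  -2   0 ]
  [ 0   0   2  -3 ]
Multiply R2 by -1/2.
  [ 1  0  0   3 ]
  [ 0  1  1   0 ]
  [ 0  0  2  -3 ]
Multiply R3 by 1/2.
  [ 1  0  0     3 ]
  [ 0  1  1     0 ]
  [ 0  0  1  -3/2 ]
Subtract R3 from R2.
  [ 1  0  0     3 ]
  [ 0  1  0   3/2 ]
  [ 0  0  1  -3/2 ]

[[1, 0, 0, 3], [0, 1, 0, 3/2], [0, 0, 1, -3/2]]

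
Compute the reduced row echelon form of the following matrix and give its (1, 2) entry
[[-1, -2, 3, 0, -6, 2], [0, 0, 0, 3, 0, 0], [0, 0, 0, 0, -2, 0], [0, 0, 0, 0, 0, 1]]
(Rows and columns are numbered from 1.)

2

ρ1 → -1·ρ1
  [ 1  2  -3  0   6  -2 ]
  [ 0  0   0  3   0   0 ]
  [ 0  0   0  0  -2   0 ]
  [ 0  0   0  0   0   1 ]
ρ2 → 1/3·ρ2
  [ 1  2  -3  0   6  -2 ]
  [ 0  0   0  1   0   0 ]
  [ 0  0   0  0  -2   0 ]
  [ 0  0   0  0   0   1 ]
ρ3 → -1/2·ρ3
  [ 1  2  -3  0  6  -2 ]
  [ 0  0   0  1  0   0 ]
  [ 0  0   0  0  1   0 ]
  [ 0  0   0  0  0   1 ]
ρ1 → ρ1 + 2·ρ4
  [ 1  2  -3  0  6  0 ]
  [ 0  0   0  1  0  0 ]
  [ 0  0   0  0  1  0 ]
  [ 0  0   0  0  0  1 ]
ρ1 → ρ1 − 6·ρ3
  [ 1  2  -3  0  0  0 ]
  [ 0  0   0  1  0  0 ]
  [ 0  0   0  0  1  0 ]
  [ 0  0   0  0  0  1 ]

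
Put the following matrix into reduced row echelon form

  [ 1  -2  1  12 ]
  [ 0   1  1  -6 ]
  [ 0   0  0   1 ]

ρ2 := ρ2 + 6·ρ3
  [ 1  -2  1  12 ]
  [ 0   1  1   0 ]
  [ 0   0  0   1 ]
ρ1 := ρ1 − 12·ρ3
  [ 1  -2  1  0 ]
  [ 0   1  1  0 ]
  [ 0   0  0  1 ]
ρ1 := ρ1 + 2·ρ2
  [ 1  0  3  0 ]
  [ 0  1  1  0 ]
  [ 0  0  0  1 ]

[[1, 0, 3, 0], [0, 1, 1, 0], [0, 0, 0, 1]]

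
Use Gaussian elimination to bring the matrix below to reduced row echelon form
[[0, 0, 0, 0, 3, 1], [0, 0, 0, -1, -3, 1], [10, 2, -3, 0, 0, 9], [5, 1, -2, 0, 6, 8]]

[[1, 1/5, 0, 0, 0, 0], [0, 0, 1, 0, 0, -3], [0, 0, 0, 1, 0, -2], [0, 0, 0, 0, 1, 1/3]]

ρ1 <=> ρ3
  [ 10  2  -3   0   0  9 ]
  [  0  0   0  -1  -3  1 ]
  [  0  0   0   0   3  1 ]
  [  5  1  -2   0   6  8 ]
ρ1 -> 1/10·ρ1
  [ 1  1/5  -3/10   0   0  9/10 ]
  [ 0    0      0  -1  -3     1 ]
  [ 0    0      0   0   3     1 ]
  [ 5    1     -2   0   6     8 ]
ρ4 -> ρ4 − 5·ρ1
  [ 1  1/5  -3/10   0   0  9/10 ]
  [ 0    0      0  -1  -3     1 ]
  [ 0    0      0   0   3     1 ]
  [ 0    0   -1/2   0   6   7/2 ]
ρ2 <=> ρ4
  [ 1  1/5  -3/10   0   0  9/10 ]
  [ 0    0   -1/2   0   6   7/2 ]
  [ 0    0      0   0   3     1 ]
  [ 0    0      0  -1  -3     1 ]
ρ2 -> -2·ρ2
  [ 1  1/5  -3/10   0    0  9/10 ]
  [ 0    0      1   0  -12    -7 ]
  [ 0    0      0   0    3     1 ]
  [ 0    0      0  -1   -3     1 ]
ρ3 <=> ρ4
  [ 1  1/5  -3/10   0    0  9/10 ]
  [ 0    0      1   0  -12    -7 ]
  [ 0    0      0  -1   -3     1 ]
  [ 0    0      0   0    3     1 ]
ρ3 -> -1·ρ3
  [ 1  1/5  -3/10  0    0  9/10 ]
  [ 0    0      1  0  -12    -7 ]
  [ 0    0      0  1    3    -1 ]
  [ 0    0      0  0    3     1 ]
ρ4 -> 1/3·ρ4
  [ 1  1/5  -3/10  0    0  9/10 ]
  [ 0    0      1  0  -12    -7 ]
  [ 0    0      0  1    3    -1 ]
  [ 0    0      0  0    1   1/3 ]
ρ3 -> ρ3 − 3·ρ4
  [ 1  1/5  -3/10  0    0  9/10 ]
  [ 0    0      1  0  -12    -7 ]
  [ 0    0      0  1    0    -2 ]
  [ 0    0      0  0    1   1/3 ]
ρ2 -> ρ2 + 12·ρ4
  [ 1  1/5  -3/10  0  0  9/10 ]
  [ 0    0      1  0  0    -3 ]
  [ 0    0      0  1  0    -2 ]
  [ 0    0      0  0  1   1/3 ]
ρ1 -> ρ1 + 3/10·ρ2
  [ 1  1/5  0  0  0    0 ]
  [ 0    0  1  0  0   -3 ]
  [ 0    0  0  1  0   -2 ]
  [ 0    0  0  0  1  1/3 ]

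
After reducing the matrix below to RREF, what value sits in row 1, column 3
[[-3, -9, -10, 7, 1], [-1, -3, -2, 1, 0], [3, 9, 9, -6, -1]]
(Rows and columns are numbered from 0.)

-1

ρ1 -> -1/3·ρ1
  [  1   3  10/3  -7/3  -1/3 ]
  [ -1  -3    -2     1     0 ]
  [  3   9     9    -6    -1 ]
ρ2 -> ρ2 + ρ1
  [ 1  3  10/3  -7/3  -1/3 ]
  [ 0  0   4/3  -4/3  -1/3 ]
  [ 3  9     9    -6    -1 ]
ρ3 -> ρ3 − 3·ρ1
  [ 1  3  10/3  -7/3  -1/3 ]
  [ 0  0   4/3  -4/3  -1/3 ]
  [ 0  0    -1     1     0 ]
ρ2 -> 3/4·ρ2
  [ 1  3  10/3  -7/3  -1/3 ]
  [ 0  0     1    -1  -1/4 ]
  [ 0  0    -1     1     0 ]
ρ3 -> ρ3 + ρ2
  [ 1  3  10/3  -7/3  -1/3 ]
  [ 0  0     1    -1  -1/4 ]
  [ 0  0     0     0  -1/4 ]
ρ3 -> -4·ρ3
  [ 1  3  10/3  -7/3  -1/3 ]
  [ 0  0     1    -1  -1/4 ]
  [ 0  0     0     0     1 ]
ρ2 -> ρ2 + 1/4·ρ3
  [ 1  3  10/3  -7/3  -1/3 ]
  [ 0  0     1    -1     0 ]
  [ 0  0     0     0     1 ]
ρ1 -> ρ1 + 1/3·ρ3
  [ 1  3  10/3  -7/3  0 ]
  [ 0  0     1    -1  0 ]
  [ 0  0     0     0  1 ]
ρ1 -> ρ1 − 10/3·ρ2
  [ 1  3  0   1  0 ]
  [ 0  0  1  -1  0 ]
  [ 0  0  0   0  1 ]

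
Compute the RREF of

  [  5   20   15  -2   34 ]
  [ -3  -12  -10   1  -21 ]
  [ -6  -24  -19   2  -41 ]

[[1, 4, 0, 0, 3], [0, 0, 1, 0, 1], [0, 0, 0, 1, -2]]

r1 -> 1/5·r1
  [  1    4    3  -2/5  34/5 ]
  [ -3  -12  -10     1   -21 ]
  [ -6  -24  -19     2   -41 ]
r2 -> r2 + 3·r1
  [  1    4    3  -2/5  34/5 ]
  [  0    0   -1  -1/5  -3/5 ]
  [ -6  -24  -19     2   -41 ]
r3 -> r3 + 6·r1
  [ 1  4   3  -2/5  34/5 ]
  [ 0  0  -1  -1/5  -3/5 ]
  [ 0  0  -1  -2/5  -1/5 ]
r2 -> -1·r2
  [ 1  4   3  -2/5  34/5 ]
  [ 0  0   1   1/5   3/5 ]
  [ 0  0  -1  -2/5  -1/5 ]
r3 -> r3 + r2
  [ 1  4  3  -2/5  34/5 ]
  [ 0  0  1   1/5   3/5 ]
  [ 0  0  0  -1/5   2/5 ]
r3 -> -5·r3
  [ 1  4  3  -2/5  34/5 ]
  [ 0  0  1   1/5   3/5 ]
  [ 0  0  0     1    -2 ]
r2 -> r2 − 1/5·r3
  [ 1  4  3  -2/5  34/5 ]
  [ 0  0  1     0     1 ]
  [ 0  0  0     1    -2 ]
r1 -> r1 + 2/5·r3
  [ 1  4  3  0   6 ]
  [ 0  0  1  0   1 ]
  [ 0  0  0  1  -2 ]
r1 -> r1 − 3·r2
  [ 1  4  0  0   3 ]
  [ 0  0  1  0   1 ]
  [ 0  0  0  1  -2 ]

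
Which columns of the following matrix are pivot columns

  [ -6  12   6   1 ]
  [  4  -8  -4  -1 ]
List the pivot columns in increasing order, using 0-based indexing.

0, 3

ρ1 := -1/6·ρ1
  [ 1  -2  -1  -1/6 ]
  [ 4  -8  -4    -1 ]
ρ2 := ρ2 − 4·ρ1
  [ 1  -2  -1  -1/6 ]
  [ 0   0   0  -1/3 ]
ρ2 := -3·ρ2
  [ 1  -2  -1  -1/6 ]
  [ 0   0   0     1 ]
ρ1 := ρ1 + 1/6·ρ2
  [ 1  -2  -1  0 ]
  [ 0   0   0  1 ]
Pivot columns are the columns containing a leading 1.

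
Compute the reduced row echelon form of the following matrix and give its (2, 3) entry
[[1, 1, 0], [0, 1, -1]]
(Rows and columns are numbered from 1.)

R1 → R1 − R2

-1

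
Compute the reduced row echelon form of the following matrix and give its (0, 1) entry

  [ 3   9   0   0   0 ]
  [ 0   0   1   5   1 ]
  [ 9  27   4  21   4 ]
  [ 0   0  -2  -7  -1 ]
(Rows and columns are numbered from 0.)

r1 -> 1/3·r1
r3 -> r3 − 9·r1
r3 -> r3 − 4·r2
r4 -> r4 + 2·r2
r4 -> r4 − 3·r3
r2 -> r2 − r4
r2 -> r2 − 5·r3

3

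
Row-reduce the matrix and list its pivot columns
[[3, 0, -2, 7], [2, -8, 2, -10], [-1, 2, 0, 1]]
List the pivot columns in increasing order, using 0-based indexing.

0, 1, 2

ρ1 ← 1/3·ρ1
  [  1   0  -2/3  7/3 ]
  [  2  -8     2  -10 ]
  [ -1   2     0    1 ]
ρ2 ← ρ2 − 2·ρ1
  [  1   0  -2/3    7/3 ]
  [  0  -8  10/3  -44/3 ]
  [ -1   2     0      1 ]
ρ3 ← ρ3 + ρ1
  [ 1   0  -2/3    7/3 ]
  [ 0  -8  10/3  -44/3 ]
  [ 0   2  -2/3   10/3 ]
ρ2 ← -1/8·ρ2
  [ 1  0   -2/3   7/3 ]
  [ 0  1  -5/12  11/6 ]
  [ 0  2   -2/3  10/3 ]
ρ3 ← ρ3 − 2·ρ2
  [ 1  0   -2/3   7/3 ]
  [ 0  1  -5/12  11/6 ]
  [ 0  0    1/6  -1/3 ]
ρ3 ← 6·ρ3
  [ 1  0   -2/3   7/3 ]
  [ 0  1  -5/12  11/6 ]
  [ 0  0      1    -2 ]
ρ2 ← ρ2 + 5/12·ρ3
  [ 1  0  -2/3  7/3 ]
  [ 0  1     0    1 ]
  [ 0  0     1   -2 ]
ρ1 ← ρ1 + 2/3·ρ3
  [ 1  0  0   1 ]
  [ 0  1  0   1 ]
  [ 0  0  1  -2 ]
Pivot columns are the columns containing a leading 1.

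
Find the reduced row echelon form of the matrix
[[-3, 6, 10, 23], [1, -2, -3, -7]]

Multiply r1 by -1/3.
  [ 1  -2  -10/3  -23/3 ]
  [ 1  -2     -3     -7 ]
Subtract r1 from r2.
  [ 1  -2  -10/3  -23/3 ]
  [ 0   0    1/3    2/3 ]
Multiply r2 by 3.
  [ 1  -2  -10/3  -23/3 ]
  [ 0   0      1      2 ]
Add 10/3 times r2 to r1.
  [ 1  -2  0  -1 ]
  [ 0   0  1   2 ]

[[1, -2, 0, -1], [0, 0, 1, 2]]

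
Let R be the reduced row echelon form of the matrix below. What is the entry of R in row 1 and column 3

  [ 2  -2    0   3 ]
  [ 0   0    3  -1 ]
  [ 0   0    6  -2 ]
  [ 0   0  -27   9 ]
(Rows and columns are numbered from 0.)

r1 → 1/2·r1
r2 → 1/3·r2
r3 → r3 − 6·r2
r4 → r4 + 27·r2

-1/3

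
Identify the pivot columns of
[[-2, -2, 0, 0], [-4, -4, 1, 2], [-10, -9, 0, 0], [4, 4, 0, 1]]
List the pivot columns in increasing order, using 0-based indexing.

0, 1, 2, 3

ρ1 := -1/2·ρ1
  [   1   1  0  0 ]
  [  -4  -4  1  2 ]
  [ -10  -9  0  0 ]
  [   4   4  0  1 ]
ρ2 := ρ2 + 4·ρ1
  [   1   1  0  0 ]
  [   0   0  1  2 ]
  [ -10  -9  0  0 ]
  [   4   4  0  1 ]
ρ3 := ρ3 + 10·ρ1
  [ 1  1  0  0 ]
  [ 0  0  1  2 ]
  [ 0  1  0  0 ]
  [ 4  4  0  1 ]
ρ4 := ρ4 − 4·ρ1
  [ 1  1  0  0 ]
  [ 0  0  1  2 ]
  [ 0  1  0  0 ]
  [ 0  0  0  1 ]
ρ2 ↔ ρ3
  [ 1  1  0  0 ]
  [ 0  1  0  0 ]
  [ 0  0  1  2 ]
  [ 0  0  0  1 ]
ρ3 := ρ3 − 2·ρ4
  [ 1  1  0  0 ]
  [ 0  1  0  0 ]
  [ 0  0  1  0 ]
  [ 0  0  0  1 ]
ρ1 := ρ1 − ρ2
  [ 1  0  0  0 ]
  [ 0  1  0  0 ]
  [ 0  0  1  0 ]
  [ 0  0  0  1 ]
Pivot columns are the columns containing a leading 1.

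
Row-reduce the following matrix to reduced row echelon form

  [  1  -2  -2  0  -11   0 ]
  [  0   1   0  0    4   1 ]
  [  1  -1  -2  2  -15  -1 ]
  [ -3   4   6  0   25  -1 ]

[[1, 0, -2, 0, -3, 0], [0, 1, 0, 0, 4, 0], [0, 0, 0, 1, -4, 0], [0, 0, 0, 0, 0, 1]]

R3 := R3 − R1
  [  1  -2  -2  0  -11   0 ]
  [  0   1   0  0    4   1 ]
  [  0   1   0  2   -4  -1 ]
  [ -3   4   6  0   25  -1 ]
R4 := R4 + 3·R1
  [ 1  -2  -2  0  -11   0 ]
  [ 0   1   0  0    4   1 ]
  [ 0   1   0  2   -4  -1 ]
  [ 0  -2   0  0   -8  -1 ]
R3 := R3 − R2
  [ 1  -2  -2  0  -11   0 ]
  [ 0   1   0  0    4   1 ]
  [ 0   0   0  2   -8  -2 ]
  [ 0  -2   0  0   -8  -1 ]
R4 := R4 + 2·R2
  [ 1  -2  -2  0  -11   0 ]
  [ 0   1   0  0    4   1 ]
  [ 0   0   0  2   -8  -2 ]
  [ 0   0   0  0    0   1 ]
R3 := 1/2·R3
  [ 1  -2  -2  0  -11   0 ]
  [ 0   1   0  0    4   1 ]
  [ 0   0   0  1   -4  -1 ]
  [ 0   0   0  0    0   1 ]
R3 := R3 + R4
  [ 1  -2  -2  0  -11  0 ]
  [ 0   1   0  0    4  1 ]
  [ 0   0   0  1   -4  0 ]
  [ 0   0   0  0    0  1 ]
R2 := R2 − R4
  [ 1  -2  -2  0  -11  0 ]
  [ 0   1   0  0    4  0 ]
  [ 0   0   0  1   -4  0 ]
  [ 0   0   0  0    0  1 ]
R1 := R1 + 2·R2
  [ 1  0  -2  0  -3  0 ]
  [ 0  1   0  0   4  0 ]
  [ 0  0   0  1  -4  0 ]
  [ 0  0   0  0   0  1 ]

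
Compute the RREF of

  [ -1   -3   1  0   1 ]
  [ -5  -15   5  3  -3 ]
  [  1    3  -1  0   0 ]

[[1, 3, -1, 0, 0], [0, 0, 0, 1, 0], [0, 0, 0, 0, 1]]

ρ1 -> -1·ρ1
  [  1    3  -1  0  -1 ]
  [ -5  -15   5  3  -3 ]
  [  1    3  -1  0   0 ]
ρ2 -> ρ2 + 5·ρ1
  [ 1  3  -1  0  -1 ]
  [ 0  0   0  3  -8 ]
  [ 1  3  -1  0   0 ]
ρ3 -> ρ3 − ρ1
  [ 1  3  -1  0  -1 ]
  [ 0  0   0  3  -8 ]
  [ 0  0   0  0   1 ]
ρ2 -> 1/3·ρ2
  [ 1  3  -1  0    -1 ]
  [ 0  0   0  1  -8/3 ]
  [ 0  0   0  0     1 ]
ρ2 -> ρ2 + 8/3·ρ3
  [ 1  3  -1  0  -1 ]
  [ 0  0   0  1   0 ]
  [ 0  0   0  0   1 ]
ρ1 -> ρ1 + ρ3
  [ 1  3  -1  0  0 ]
  [ 0  0   0  1  0 ]
  [ 0  0   0  0  1 ]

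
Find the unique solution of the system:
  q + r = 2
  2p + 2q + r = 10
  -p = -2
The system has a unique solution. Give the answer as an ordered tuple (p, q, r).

(2, 4, -2)

Form the augmented matrix and row-reduce:
  [  0  1  1  |   2 ]
  [  2  2  1  |  10 ]
  [ -1  0  0  |  -2 ]
ρ1 <-> ρ2
  [  2  2  1  |  10 ]
  [  0  1  1  |   2 ]
  [ -1  0  0  |  -2 ]
ρ1 → 1/2·ρ1
  [  1  1  1/2  |   5 ]
  [  0  1    1  |   2 ]
  [ -1  0    0  |  -2 ]
ρ3 → ρ3 + ρ1
  [ 1  1  1/2  |  5 ]
  [ 0  1    1  |  2 ]
  [ 0  1  1/2  |  3 ]
ρ3 → ρ3 − ρ2
  [ 1  1   1/2  |  5 ]
  [ 0  1     1  |  2 ]
  [ 0  0  -1/2  |  1 ]
ρ3 → -2·ρ3
  [ 1  1  1/2  |   5 ]
  [ 0  1    1  |   2 ]
  [ 0  0    1  |  -2 ]
ρ2 → ρ2 − ρ3
  [ 1  1  1/2  |   5 ]
  [ 0  1    0  |   4 ]
  [ 0  0    1  |  -2 ]
ρ1 → ρ1 − 1/2·ρ3
  [ 1  1  0  |   6 ]
  [ 0  1  0  |   4 ]
  [ 0  0  1  |  -2 ]
ρ1 → ρ1 − ρ2
  [ 1  0  0  |   2 ]
  [ 0  1  0  |   4 ]
  [ 0  0  1  |  -2 ]
Reading off the last column: p = 2, q = 4, r = -2.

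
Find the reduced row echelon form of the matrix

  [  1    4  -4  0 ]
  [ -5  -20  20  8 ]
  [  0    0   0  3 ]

R2 := R2 + 5·R1
  [ 1  4  -4  0 ]
  [ 0  0   0  8 ]
  [ 0  0   0  3 ]
R2 := 1/8·R2
  [ 1  4  -4  0 ]
  [ 0  0   0  1 ]
  [ 0  0   0  3 ]
R3 := R3 − 3·R2
  [ 1  4  -4  0 ]
  [ 0  0   0  1 ]
  [ 0  0   0  0 ]

[[1, 4, -4, 0], [0, 0, 0, 1], [0, 0, 0, 0]]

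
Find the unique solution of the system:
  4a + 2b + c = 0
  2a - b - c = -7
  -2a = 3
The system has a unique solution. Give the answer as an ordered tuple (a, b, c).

Form the augmented matrix and row-reduce:
  [  4   2   1  |   0 ]
  [  2  -1  -1  |  -7 ]
  [ -2   0   0  |   3 ]
R1 := 1/4·R1
R2 := R2 − 2·R1
R3 := R3 + 2·R1
R2 := -1/2·R2
R3 := R3 − R2
R3 := -4·R3
R2 := R2 − 3/4·R3
R1 := R1 − 1/4·R3
R1 := R1 − 1/2·R2
Reading off the last column: a = -3/2, b = 2, c = 2.

(-3/2, 2, 2)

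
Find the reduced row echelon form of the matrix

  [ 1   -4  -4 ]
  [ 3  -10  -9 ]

r2 ← r2 − 3·r1
r2 ← 1/2·r2
r1 ← r1 + 4·r2

[[1, 0, 2], [0, 1, 3/2]]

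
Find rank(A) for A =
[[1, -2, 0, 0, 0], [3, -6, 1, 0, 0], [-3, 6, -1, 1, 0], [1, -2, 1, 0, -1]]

rank = 4

R2 → R2 − 3·R1
  [  1  -2   0  0   0 ]
  [  0   0   1  0   0 ]
  [ -3   6  -1  1   0 ]
  [  1  -2   1  0  -1 ]
R3 → R3 + 3·R1
  [ 1  -2   0  0   0 ]
  [ 0   0   1  0   0 ]
  [ 0   0  -1  1   0 ]
  [ 1  -2   1  0  -1 ]
R4 → R4 − R1
  [ 1  -2   0  0   0 ]
  [ 0   0   1  0   0 ]
  [ 0   0  -1  1   0 ]
  [ 0   0   1  0  -1 ]
R3 → R3 + R2
  [ 1  -2  0  0   0 ]
  [ 0   0  1  0   0 ]
  [ 0   0  0  1   0 ]
  [ 0   0  1  0  -1 ]
R4 → R4 − R2
  [ 1  -2  0  0   0 ]
  [ 0   0  1  0   0 ]
  [ 0   0  0  1   0 ]
  [ 0   0  0  0  -1 ]
R4 → -1·R4
  [ 1  -2  0  0  0 ]
  [ 0   0  1  0  0 ]
  [ 0   0  0  1  0 ]
  [ 0   0  0  0  1 ]
The reduced form has 4 nonzero rows.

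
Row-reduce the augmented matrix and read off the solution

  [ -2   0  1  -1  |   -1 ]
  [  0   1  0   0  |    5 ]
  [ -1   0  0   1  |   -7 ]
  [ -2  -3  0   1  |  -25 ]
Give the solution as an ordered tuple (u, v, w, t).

Multiply r1 by -1/2.
  [  1   0  -1/2  1/2  |  1/2 ]
  [  0   1     0    0  |    5 ]
  [ -1   0     0    1  |   -7 ]
  [ -2  -3     0    1  |  -25 ]
Add r1 to r3.
  [  1   0  -1/2  1/2  |    1/2 ]
  [  0   1     0    0  |      5 ]
  [  0   0  -1/2  3/2  |  -13/2 ]
  [ -2  -3     0    1  |    -25 ]
Add 2 times r1 to r4.
  [ 1   0  -1/2  1/2  |    1/2 ]
  [ 0   1     0    0  |      5 ]
  [ 0   0  -1/2  3/2  |  -13/2 ]
  [ 0  -3    -1    2  |    -24 ]
Add 3 times r2 to r4.
  [ 1  0  -1/2  1/2  |    1/2 ]
  [ 0  1     0    0  |      5 ]
  [ 0  0  -1/2  3/2  |  -13/2 ]
  [ 0  0    -1    2  |     -9 ]
Multiply r3 by -2.
  [ 1  0  -1/2  1/2  |  1/2 ]
  [ 0  1     0    0  |    5 ]
  [ 0  0     1   -3  |   13 ]
  [ 0  0    -1    2  |   -9 ]
Add r3 to r4.
  [ 1  0  -1/2  1/2  |  1/2 ]
  [ 0  1     0    0  |    5 ]
  [ 0  0     1   -3  |   13 ]
  [ 0  0     0   -1  |    4 ]
Multiply r4 by -1.
  [ 1  0  -1/2  1/2  |  1/2 ]
  [ 0  1     0    0  |    5 ]
  [ 0  0     1   -3  |   13 ]
  [ 0  0     0    1  |   -4 ]
Add 3 times r4 to r3.
  [ 1  0  -1/2  1/2  |  1/2 ]
  [ 0  1     0    0  |    5 ]
  [ 0  0     1    0  |    1 ]
  [ 0  0     0    1  |   -4 ]
Subtract 1/2 times r4 from r1.
  [ 1  0  -1/2  0  |  5/2 ]
  [ 0  1     0  0  |    5 ]
  [ 0  0     1  0  |    1 ]
  [ 0  0     0  1  |   -4 ]
Add 1/2 times r3 to r1.
  [ 1  0  0  0  |   3 ]
  [ 0  1  0  0  |   5 ]
  [ 0  0  1  0  |   1 ]
  [ 0  0  0  1  |  -4 ]
Reading off the last column: u = 3, v = 5, w = 1, t = -4.

(3, 5, 1, -4)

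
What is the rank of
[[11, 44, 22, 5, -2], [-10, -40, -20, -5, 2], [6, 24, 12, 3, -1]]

rank = 3

ρ1 -> 1/11·ρ1
  [   1    4    2  5/11  -2/11 ]
  [ -10  -40  -20    -5      2 ]
  [   6   24   12     3     -1 ]
ρ2 -> ρ2 + 10·ρ1
  [ 1   4   2   5/11  -2/11 ]
  [ 0   0   0  -5/11   2/11 ]
  [ 6  24  12      3     -1 ]
ρ3 -> ρ3 − 6·ρ1
  [ 1  4  2   5/11  -2/11 ]
  [ 0  0  0  -5/11   2/11 ]
  [ 0  0  0   3/11   1/11 ]
ρ2 -> -11/5·ρ2
  [ 1  4  2  5/11  -2/11 ]
  [ 0  0  0     1   -2/5 ]
  [ 0  0  0  3/11   1/11 ]
ρ3 -> ρ3 − 3/11·ρ2
  [ 1  4  2  5/11  -2/11 ]
  [ 0  0  0     1   -2/5 ]
  [ 0  0  0     0    1/5 ]
ρ3 -> 5·ρ3
  [ 1  4  2  5/11  -2/11 ]
  [ 0  0  0     1   -2/5 ]
  [ 0  0  0     0      1 ]
ρ2 -> ρ2 + 2/5·ρ3
  [ 1  4  2  5/11  -2/11 ]
  [ 0  0  0     1      0 ]
  [ 0  0  0     0      1 ]
ρ1 -> ρ1 + 2/11·ρ3
  [ 1  4  2  5/11  0 ]
  [ 0  0  0     1  0 ]
  [ 0  0  0     0  1 ]
ρ1 -> ρ1 − 5/11·ρ2
  [ 1  4  2  0  0 ]
  [ 0  0  0  1  0 ]
  [ 0  0  0  0  1 ]
The reduced form has 3 nonzero rows.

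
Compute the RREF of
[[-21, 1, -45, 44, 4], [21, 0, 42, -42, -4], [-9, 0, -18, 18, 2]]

R1 -> -1/21·R1
R2 -> R2 − 21·R1
R3 -> R3 + 9·R1
R3 -> R3 + 3/7·R2
R3 -> 7/2·R3
R1 -> R1 + 4/21·R3
R1 -> R1 + 1/21·R2

[[1, 0, 2, -2, 0], [0, 1, -3, 2, 0], [0, 0, 0, 0, 1]]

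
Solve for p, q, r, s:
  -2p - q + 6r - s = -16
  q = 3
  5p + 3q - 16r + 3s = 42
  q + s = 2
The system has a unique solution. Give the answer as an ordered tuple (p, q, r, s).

(4, 3, -1, -1)

Form the augmented matrix and row-reduce:
  [ -2  -1    6  -1  |  -16 ]
  [  0   1    0   0  |    3 ]
  [  5   3  -16   3  |   42 ]
  [  0   1    0   1  |    2 ]
R1 ← -1/2·R1
  [ 1  1/2   -3  1/2  |   8 ]
  [ 0    1    0    0  |   3 ]
  [ 5    3  -16    3  |  42 ]
  [ 0    1    0    1  |   2 ]
R3 ← R3 − 5·R1
  [ 1  1/2  -3  1/2  |  8 ]
  [ 0    1   0    0  |  3 ]
  [ 0  1/2  -1  1/2  |  2 ]
  [ 0    1   0    1  |  2 ]
R3 ← R3 − 1/2·R2
  [ 1  1/2  -3  1/2  |    8 ]
  [ 0    1   0    0  |    3 ]
  [ 0    0  -1  1/2  |  1/2 ]
  [ 0    1   0    1  |    2 ]
R4 ← R4 − R2
  [ 1  1/2  -3  1/2  |    8 ]
  [ 0    1   0    0  |    3 ]
  [ 0    0  -1  1/2  |  1/2 ]
  [ 0    0   0    1  |   -1 ]
R3 ← -1·R3
  [ 1  1/2  -3   1/2  |     8 ]
  [ 0    1   0     0  |     3 ]
  [ 0    0   1  -1/2  |  -1/2 ]
  [ 0    0   0     1  |    -1 ]
R3 ← R3 + 1/2·R4
  [ 1  1/2  -3  1/2  |   8 ]
  [ 0    1   0    0  |   3 ]
  [ 0    0   1    0  |  -1 ]
  [ 0    0   0    1  |  -1 ]
R1 ← R1 − 1/2·R4
  [ 1  1/2  -3  0  |  17/2 ]
  [ 0    1   0  0  |     3 ]
  [ 0    0   1  0  |    -1 ]
  [ 0    0   0  1  |    -1 ]
R1 ← R1 + 3·R3
  [ 1  1/2  0  0  |  11/2 ]
  [ 0    1  0  0  |     3 ]
  [ 0    0  1  0  |    -1 ]
  [ 0    0  0  1  |    -1 ]
R1 ← R1 − 1/2·R2
  [ 1  0  0  0  |   4 ]
  [ 0  1  0  0  |   3 ]
  [ 0  0  1  0  |  -1 ]
  [ 0  0  0  1  |  -1 ]
Reading off the last column: p = 4, q = 3, r = -1, s = -1.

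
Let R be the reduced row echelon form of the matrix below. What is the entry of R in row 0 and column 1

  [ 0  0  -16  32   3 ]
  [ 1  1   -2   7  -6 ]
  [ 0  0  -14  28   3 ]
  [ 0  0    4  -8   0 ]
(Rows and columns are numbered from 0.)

1

Swap r1 and r2.
  [ 1  1   -2   7  -6 ]
  [ 0  0  -16  32   3 ]
  [ 0  0  -14  28   3 ]
  [ 0  0    4  -8   0 ]
Multiply r2 by -1/16.
  [ 1  1   -2   7     -6 ]
  [ 0  0    1  -2  -3/16 ]
  [ 0  0  -14  28      3 ]
  [ 0  0    4  -8      0 ]
Add 14 times r2 to r3.
  [ 1  1  -2   7     -6 ]
  [ 0  0   1  -2  -3/16 ]
  [ 0  0   0   0    3/8 ]
  [ 0  0   4  -8      0 ]
Subtract 4 times r2 from r4.
  [ 1  1  -2   7     -6 ]
  [ 0  0   1  -2  -3/16 ]
  [ 0  0   0   0    3/8 ]
  [ 0  0   0   0    3/4 ]
Multiply r3 by 8/3.
  [ 1  1  -2   7     -6 ]
  [ 0  0   1  -2  -3/16 ]
  [ 0  0   0   0      1 ]
  [ 0  0   0   0    3/4 ]
Subtract 3/4 times r3 from r4.
  [ 1  1  -2   7     -6 ]
  [ 0  0   1  -2  -3/16 ]
  [ 0  0   0   0      1 ]
  [ 0  0   0   0      0 ]
Add 3/16 times r3 to r2.
  [ 1  1  -2   7  -6 ]
  [ 0  0   1  -2   0 ]
  [ 0  0   0   0   1 ]
  [ 0  0   0   0   0 ]
Add 6 times r3 to r1.
  [ 1  1  -2   7  0 ]
  [ 0  0   1  -2  0 ]
  [ 0  0   0   0  1 ]
  [ 0  0   0   0  0 ]
Add 2 times r2 to r1.
  [ 1  1  0   3  0 ]
  [ 0  0  1  -2  0 ]
  [ 0  0  0   0  1 ]
  [ 0  0  0   0  0 ]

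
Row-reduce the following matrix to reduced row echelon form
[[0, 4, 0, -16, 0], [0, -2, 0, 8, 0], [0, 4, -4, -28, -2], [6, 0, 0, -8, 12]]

Swap r1 and r4.
  [ 6   0   0   -8  12 ]
  [ 0  -2   0    8   0 ]
  [ 0   4  -4  -28  -2 ]
  [ 0   4   0  -16   0 ]
Multiply r1 by 1/6.
  [ 1   0   0  -4/3   2 ]
  [ 0  -2   0     8   0 ]
  [ 0   4  -4   -28  -2 ]
  [ 0   4   0   -16   0 ]
Multiply r2 by -1/2.
  [ 1  0   0  -4/3   2 ]
  [ 0  1   0    -4   0 ]
  [ 0  4  -4   -28  -2 ]
  [ 0  4   0   -16   0 ]
Subtract 4 times r2 from r3.
  [ 1  0   0  -4/3   2 ]
  [ 0  1   0    -4   0 ]
  [ 0  0  -4   -12  -2 ]
  [ 0  4   0   -16   0 ]
Subtract 4 times r2 from r4.
  [ 1  0   0  -4/3   2 ]
  [ 0  1   0    -4   0 ]
  [ 0  0  -4   -12  -2 ]
  [ 0  0   0     0   0 ]
Multiply r3 by -1/4.
  [ 1  0  0  -4/3    2 ]
  [ 0  1  0    -4    0 ]
  [ 0  0  1     3  1/2 ]
  [ 0  0  0     0    0 ]

[[1, 0, 0, -4/3, 2], [0, 1, 0, -4, 0], [0, 0, 1, 3, 1/2], [0, 0, 0, 0, 0]]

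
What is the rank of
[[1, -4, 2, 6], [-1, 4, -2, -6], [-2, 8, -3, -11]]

rank = 2

Add R1 to R2.
  [  1  -4   2    6 ]
  [  0   0   0    0 ]
  [ -2   8  -3  -11 ]
Add 2 times R1 to R3.
  [ 1  -4  2  6 ]
  [ 0   0  0  0 ]
  [ 0   0  1  1 ]
Swap R2 and R3.
  [ 1  -4  2  6 ]
  [ 0   0  1  1 ]
  [ 0   0  0  0 ]
Subtract 2 times R2 from R1.
  [ 1  -4  0  4 ]
  [ 0   0  1  1 ]
  [ 0   0  0  0 ]
The reduced form has 2 nonzero rows.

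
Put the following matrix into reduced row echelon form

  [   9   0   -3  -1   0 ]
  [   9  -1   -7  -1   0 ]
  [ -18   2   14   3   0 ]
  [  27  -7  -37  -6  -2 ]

ρ1 -> 1/9·ρ1
ρ2 -> ρ2 − 9·ρ1
ρ3 -> ρ3 + 18·ρ1
ρ4 -> ρ4 − 27·ρ1
ρ2 -> -1·ρ2
ρ3 -> ρ3 − 2·ρ2
ρ4 -> ρ4 + 7·ρ2
ρ4 -> ρ4 + 3·ρ3
ρ4 -> -1/2·ρ4
ρ1 -> ρ1 + 1/9·ρ3

[[1, 0, -1/3, 0, 0], [0, 1, 4, 0, 0], [0, 0, 0, 1, 0], [0, 0, 0, 0, 1]]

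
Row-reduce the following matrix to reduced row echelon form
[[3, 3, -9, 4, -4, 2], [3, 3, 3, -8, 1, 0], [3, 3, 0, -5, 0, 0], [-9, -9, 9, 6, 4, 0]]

R1 := 1/3·R1
  [  1   1  -3  4/3  -4/3  2/3 ]
  [  3   3   3   -8     1    0 ]
  [  3   3   0   -5     0    0 ]
  [ -9  -9   9    6     4    0 ]
R2 := R2 − 3·R1
  [  1   1  -3  4/3  -4/3  2/3 ]
  [  0   0  12  -12     5   -2 ]
  [  3   3   0   -5     0    0 ]
  [ -9  -9   9    6     4    0 ]
R3 := R3 − 3·R1
  [  1   1  -3  4/3  -4/3  2/3 ]
  [  0   0  12  -12     5   -2 ]
  [  0   0   9   -9     4   -2 ]
  [ -9  -9   9    6     4    0 ]
R4 := R4 + 9·R1
  [ 1  1   -3  4/3  -4/3  2/3 ]
  [ 0  0   12  -12     5   -2 ]
  [ 0  0    9   -9     4   -2 ]
  [ 0  0  -18   18    -8    6 ]
R2 := 1/12·R2
  [ 1  1   -3  4/3  -4/3   2/3 ]
  [ 0  0    1   -1  5/12  -1/6 ]
  [ 0  0    9   -9     4    -2 ]
  [ 0  0  -18   18    -8     6 ]
R3 := R3 − 9·R2
  [ 1  1   -3  4/3  -4/3   2/3 ]
  [ 0  0    1   -1  5/12  -1/6 ]
  [ 0  0    0    0   1/4  -1/2 ]
  [ 0  0  -18   18    -8     6 ]
R4 := R4 + 18·R2
  [ 1  1  -3  4/3  -4/3   2/3 ]
  [ 0  0   1   -1  5/12  -1/6 ]
  [ 0  0   0    0   1/4  -1/2 ]
  [ 0  0   0    0  -1/2     3 ]
R3 := 4·R3
  [ 1  1  -3  4/3  -4/3   2/3 ]
  [ 0  0   1   -1  5/12  -1/6 ]
  [ 0  0   0    0     1    -2 ]
  [ 0  0   0    0  -1/2     3 ]
R4 := R4 + 1/2·R3
  [ 1  1  -3  4/3  -4/3   2/3 ]
  [ 0  0   1   -1  5/12  -1/6 ]
  [ 0  0   0    0     1    -2 ]
  [ 0  0   0    0     0     2 ]
R4 := 1/2·R4
  [ 1  1  -3  4/3  -4/3   2/3 ]
  [ 0  0   1   -1  5/12  -1/6 ]
  [ 0  0   0    0     1    -2 ]
  [ 0  0   0    0     0     1 ]
R3 := R3 + 2·R4
  [ 1  1  -3  4/3  -4/3   2/3 ]
  [ 0  0   1   -1  5/12  -1/6 ]
  [ 0  0   0    0     1     0 ]
  [ 0  0   0    0     0     1 ]
R2 := R2 + 1/6·R4
  [ 1  1  -3  4/3  -4/3  2/3 ]
  [ 0  0   1   -1  5/12    0 ]
  [ 0  0   0    0     1    0 ]
  [ 0  0   0    0     0    1 ]
R1 := R1 − 2/3·R4
  [ 1  1  -3  4/3  -4/3  0 ]
  [ 0  0   1   -1  5/12  0 ]
  [ 0  0   0    0     1  0 ]
  [ 0  0   0    0     0  1 ]
R2 := R2 − 5/12·R3
  [ 1  1  -3  4/3  -4/3  0 ]
  [ 0  0   1   -1     0  0 ]
  [ 0  0   0    0     1  0 ]
  [ 0  0   0    0     0  1 ]
R1 := R1 + 4/3·R3
  [ 1  1  -3  4/3  0  0 ]
  [ 0  0   1   -1  0  0 ]
  [ 0  0   0    0  1  0 ]
  [ 0  0   0    0  0  1 ]
R1 := R1 + 3·R2
  [ 1  1  0  -5/3  0  0 ]
  [ 0  0  1    -1  0  0 ]
  [ 0  0  0     0  1  0 ]
  [ 0  0  0     0  0  1 ]

[[1, 1, 0, -5/3, 0, 0], [0, 0, 1, -1, 0, 0], [0, 0, 0, 0, 1, 0], [0, 0, 0, 0, 0, 1]]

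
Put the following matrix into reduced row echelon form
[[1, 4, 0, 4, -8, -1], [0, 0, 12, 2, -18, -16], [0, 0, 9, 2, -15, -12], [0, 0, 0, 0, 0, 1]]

[[1, 4, 0, 0, 4, 0], [0, 0, 1, 0, -1, 0], [0, 0, 0, 1, -3, 0], [0, 0, 0, 0, 0, 1]]

ρ2 := 1/12·ρ2
  [ 1  4  0    4    -8    -1 ]
  [ 0  0  1  1/6  -3/2  -4/3 ]
  [ 0  0  9    2   -15   -12 ]
  [ 0  0  0    0     0     1 ]
ρ3 := ρ3 − 9·ρ2
  [ 1  4  0    4    -8    -1 ]
  [ 0  0  1  1/6  -3/2  -4/3 ]
  [ 0  0  0  1/2  -3/2     0 ]
  [ 0  0  0    0     0     1 ]
ρ3 := 2·ρ3
  [ 1  4  0    4    -8    -1 ]
  [ 0  0  1  1/6  -3/2  -4/3 ]
  [ 0  0  0    1    -3     0 ]
  [ 0  0  0    0     0     1 ]
ρ2 := ρ2 + 4/3·ρ4
  [ 1  4  0    4    -8  -1 ]
  [ 0  0  1  1/6  -3/2   0 ]
  [ 0  0  0    1    -3   0 ]
  [ 0  0  0    0     0   1 ]
ρ1 := ρ1 + ρ4
  [ 1  4  0    4    -8  0 ]
  [ 0  0  1  1/6  -3/2  0 ]
  [ 0  0  0    1    -3  0 ]
  [ 0  0  0    0     0  1 ]
ρ2 := ρ2 − 1/6·ρ3
  [ 1  4  0  4  -8  0 ]
  [ 0  0  1  0  -1  0 ]
  [ 0  0  0  1  -3  0 ]
  [ 0  0  0  0   0  1 ]
ρ1 := ρ1 − 4·ρ3
  [ 1  4  0  0   4  0 ]
  [ 0  0  1  0  -1  0 ]
  [ 0  0  0  1  -3  0 ]
  [ 0  0  0  0   0  1 ]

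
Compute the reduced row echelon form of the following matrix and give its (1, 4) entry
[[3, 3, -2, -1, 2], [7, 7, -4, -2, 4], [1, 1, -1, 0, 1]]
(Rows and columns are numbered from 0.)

Multiply R1 by 1/3.
  [ 1  1  -2/3  -1/3  2/3 ]
  [ 7  7    -4    -2    4 ]
  [ 1  1    -1     0    1 ]
Subtract 7 times R1 from R2.
  [ 1  1  -2/3  -1/3   2/3 ]
  [ 0  0   2/3   1/3  -2/3 ]
  [ 1  1    -1     0     1 ]
Subtract R1 from R3.
  [ 1  1  -2/3  -1/3   2/3 ]
  [ 0  0   2/3   1/3  -2/3 ]
  [ 0  0  -1/3   1/3   1/3 ]
Multiply R2 by 3/2.
  [ 1  1  -2/3  -1/3  2/3 ]
  [ 0  0     1   1/2   -1 ]
  [ 0  0  -1/3   1/3  1/3 ]
Add 1/3 times R2 to R3.
  [ 1  1  -2/3  -1/3  2/3 ]
  [ 0  0     1   1/2   -1 ]
  [ 0  0     0   1/2    0 ]
Multiply R3 by 2.
  [ 1  1  -2/3  -1/3  2/3 ]
  [ 0  0     1   1/2   -1 ]
  [ 0  0     0     1    0 ]
Subtract 1/2 times R3 from R2.
  [ 1  1  -2/3  -1/3  2/3 ]
  [ 0  0     1     0   -1 ]
  [ 0  0     0     1    0 ]
Add 1/3 times R3 to R1.
  [ 1  1  -2/3  0  2/3 ]
  [ 0  0     1  0   -1 ]
  [ 0  0     0  1    0 ]
Add 2/3 times R2 to R1.
  [ 1  1  0  0   0 ]
  [ 0  0  1  0  -1 ]
  [ 0  0  0  1   0 ]

-1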